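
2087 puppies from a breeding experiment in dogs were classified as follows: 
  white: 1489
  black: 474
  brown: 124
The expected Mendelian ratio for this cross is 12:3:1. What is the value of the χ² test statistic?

Expected counts for N = 2087 under a 12:3:1 ratio (total parts = 16):
  white: 2087 × 12/16 = 1565.25
  black: 2087 × 3/16 = 391.3125
  brown: 2087 × 1/16 = 130.4375
χ² = Σ (O − E)² / E
  white: (1489 − 1565.25)² / 1565.25 = 3.7145
  black: (474 − 391.3125)² / 391.3125 = 17.4725
  brown: (124 − 130.4375)² / 130.4375 = 0.3177
χ² = 3.7145 + 17.4725 + 0.3177 = 21.5047 ≈ 21.505

21.505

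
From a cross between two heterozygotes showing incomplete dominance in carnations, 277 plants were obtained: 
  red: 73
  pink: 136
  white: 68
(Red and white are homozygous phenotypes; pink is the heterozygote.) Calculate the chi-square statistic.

With incomplete dominance, a heterozygote × heterozygote cross gives a 1:2:1 phenotypic ratio.
Under the 1:2:1 hypothesis (Σ ratio = 4, N = 277):
  red: 277 × 1/4 = 69.25
  pink: 277 × 2/4 = 138.5
  white: 277 × 1/4 = 69.25
χ² = Σ (O − E)² / E
  red: (73 − 69.25)² / 69.25 = 0.2031
  pink: (136 − 138.5)² / 138.5 = 0.0451
  white: (68 − 69.25)² / 69.25 = 0.0226
χ² = 0.2031 + 0.0451 + 0.0226 = 0.2708 ≈ 0.271

0.271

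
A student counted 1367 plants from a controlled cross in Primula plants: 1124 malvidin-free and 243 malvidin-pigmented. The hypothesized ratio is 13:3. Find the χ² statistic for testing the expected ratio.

0.851

Under the 13:3 hypothesis (Σ ratio = 16, N = 1367):
  malvidin-free: 1367 × 13/16 = 1110.6875
  malvidin-pigmented: 1367 × 3/16 = 256.3125
χ² = Σ (O − E)² / E
  malvidin-free: (1124 − 1110.6875)² / 1110.6875 = 0.1596
  malvidin-pigmented: (243 − 256.3125)² / 256.3125 = 0.6914
χ² = 0.1596 + 0.6914 = 0.851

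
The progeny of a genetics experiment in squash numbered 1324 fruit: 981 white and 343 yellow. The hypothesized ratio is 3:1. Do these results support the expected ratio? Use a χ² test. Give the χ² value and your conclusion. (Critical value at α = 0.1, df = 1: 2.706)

0.580; consistent

Under the 3:1 hypothesis (Σ ratio = 4, N = 1324):
  white: 1324 × 3/4 = 993
  yellow: 1324 × 1/4 = 331
χ² = Σ (O − E)² / E
  white: (981 − 993)² / 993 = 0.1450
  yellow: (343 − 331)² / 331 = 0.4350
χ² = 0.1450 + 0.4350 = 0.580
Degrees of freedom = 2 − 1 = 1; critical value at α = 0.1 is 2.706.
Since 0.580 < 2.706, we fail to reject the null hypothesis — the data are consistent with the 3:1 ratio.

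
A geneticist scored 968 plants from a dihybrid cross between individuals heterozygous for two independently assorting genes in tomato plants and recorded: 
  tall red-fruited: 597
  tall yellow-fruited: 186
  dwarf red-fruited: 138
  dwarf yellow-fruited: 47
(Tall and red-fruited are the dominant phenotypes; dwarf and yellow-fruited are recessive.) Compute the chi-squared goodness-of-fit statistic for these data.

A dihybrid F₂ with independent assortment and complete dominance at both loci gives a 9:3:3:1 phenotypic ratio.
Total ratio parts = 16. Expected numbers out of 968:
  tall red-fruited: 968 × 9/16 = 544.5
  tall yellow-fruited: 968 × 3/16 = 181.5
  dwarf red-fruited: 968 × 3/16 = 181.5
  dwarf yellow-fruited: 968 × 1/16 = 60.5
χ² = Σ (O − E)² / E
  tall red-fruited: (597 − 544.5)² / 544.5 = 5.0620
  tall yellow-fruited: (186 − 181.5)² / 181.5 = 0.1116
  dwarf red-fruited: (138 − 181.5)² / 181.5 = 10.4256
  dwarf yellow-fruited: (47 − 60.5)² / 60.5 = 3.0124
χ² = 5.0620 + 0.1116 + 10.4256 + 3.0124 = 18.6116 ≈ 18.612

18.612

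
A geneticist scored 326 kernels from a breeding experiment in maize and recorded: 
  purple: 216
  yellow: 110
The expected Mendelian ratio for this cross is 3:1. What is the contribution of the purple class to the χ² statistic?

3.322

Total ratio parts = 4. Expected numbers out of 326:
  purple: 326 × 3/4 = 244.5
  yellow: 326 × 1/4 = 81.5
Contribution of purple: (216 − 244.5)² / 244.5 = 3.3221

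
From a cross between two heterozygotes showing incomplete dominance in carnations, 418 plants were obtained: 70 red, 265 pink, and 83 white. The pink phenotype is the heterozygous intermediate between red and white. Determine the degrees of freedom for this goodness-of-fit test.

2

With incomplete dominance, a heterozygote × heterozygote cross gives a 1:2:1 phenotypic ratio.
A goodness-of-fit test with 3 phenotype classes has df = 3 − 1 = 2.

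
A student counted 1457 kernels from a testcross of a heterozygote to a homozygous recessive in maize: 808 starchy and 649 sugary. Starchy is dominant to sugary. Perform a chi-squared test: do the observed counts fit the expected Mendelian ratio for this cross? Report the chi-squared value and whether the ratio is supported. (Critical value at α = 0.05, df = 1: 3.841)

17.351; not consistent

A testcross of a heterozygote (Aa × aa) gives a 1:1 phenotypic ratio.
The 1:1 ratio has 2 parts, so with N = 1457 the expected counts are:
  starchy: 1457 × 1/2 = 728.5
  sugary: 1457 × 1/2 = 728.5
χ² = Σ (O − E)² / E
  starchy: (808 − 728.5)² / 728.5 = 8.6757
  sugary: (649 − 728.5)² / 728.5 = 8.6757
χ² = 8.6757 + 8.6757 = 17.3514 ≈ 17.351
Degrees of freedom = 2 − 1 = 1; critical value at α = 0.05 is 3.841.
Since 17.351 > 3.841, we reject the null hypothesis — the data do not fit the 1:1 ratio.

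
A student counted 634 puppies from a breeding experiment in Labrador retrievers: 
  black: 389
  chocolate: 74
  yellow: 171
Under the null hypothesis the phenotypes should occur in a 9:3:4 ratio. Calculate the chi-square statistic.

20.865

Total ratio parts = 16. Expected numbers out of 634:
  black: 634 × 9/16 = 356.625
  chocolate: 634 × 3/16 = 118.875
  yellow: 634 × 4/16 = 158.5
χ² = Σ (O − E)² / E
  black: (389 − 356.625)² / 356.625 = 2.9391
  chocolate: (74 − 118.875)² / 118.875 = 16.9402
  yellow: (171 − 158.5)² / 158.5 = 0.9858
χ² = 2.9391 + 16.9402 + 0.9858 = 20.8651 ≈ 20.865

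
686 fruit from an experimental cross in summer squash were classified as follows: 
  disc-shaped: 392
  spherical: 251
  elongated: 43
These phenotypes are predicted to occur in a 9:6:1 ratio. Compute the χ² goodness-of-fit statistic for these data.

Total ratio parts = 16. Expected numbers out of 686:
  disc-shaped: 686 × 9/16 = 385.875
  spherical: 686 × 6/16 = 257.25
  elongated: 686 × 1/16 = 42.875
χ² = Σ (O − E)² / E
  disc-shaped: (392 − 385.875)² / 385.875 = 0.0972
  spherical: (251 − 257.25)² / 257.25 = 0.1518
  elongated: (43 − 42.875)² / 42.875 = 0.0004
χ² = 0.0972 + 0.1518 + 0.0004 = 0.2494 ≈ 0.249

0.249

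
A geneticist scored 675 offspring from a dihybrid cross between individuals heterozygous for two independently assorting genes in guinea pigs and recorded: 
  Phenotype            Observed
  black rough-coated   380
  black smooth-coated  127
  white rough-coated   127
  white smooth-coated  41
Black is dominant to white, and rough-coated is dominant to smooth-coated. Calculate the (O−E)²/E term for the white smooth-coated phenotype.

A dihybrid F₂ with independent assortment and complete dominance at both loci gives a 9:3:3:1 phenotypic ratio.
The 9:3:3:1 ratio has 16 parts, so with N = 675 the expected counts are:
  black rough-coated: 675 × 9/16 = 379.6875
  black smooth-coated: 675 × 3/16 = 126.5625
  white rough-coated: 675 × 3/16 = 126.5625
  white smooth-coated: 675 × 1/16 = 42.1875
Contribution of white smooth-coated: (41 − 42.1875)² / 42.1875 = 0.0334

0.033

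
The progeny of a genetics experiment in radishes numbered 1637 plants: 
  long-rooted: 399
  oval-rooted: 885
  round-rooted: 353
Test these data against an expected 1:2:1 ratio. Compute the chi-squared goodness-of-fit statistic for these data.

13.391

Total ratio parts = 4. Expected numbers out of 1637:
  long-rooted: 1637 × 1/4 = 409.25
  oval-rooted: 1637 × 2/4 = 818.5
  round-rooted: 1637 × 1/4 = 409.25
χ² = Σ (O − E)² / E
  long-rooted: (399 − 409.25)² / 409.25 = 0.2567
  oval-rooted: (885 − 818.5)² / 818.5 = 5.4029
  round-rooted: (353 − 409.25)² / 409.25 = 7.7314
χ² = 0.2567 + 5.4029 + 7.7314 = 13.391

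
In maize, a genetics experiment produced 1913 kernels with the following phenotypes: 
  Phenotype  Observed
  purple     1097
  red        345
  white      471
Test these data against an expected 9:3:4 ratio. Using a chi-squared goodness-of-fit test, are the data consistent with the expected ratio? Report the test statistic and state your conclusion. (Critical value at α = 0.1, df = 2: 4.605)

1.040; consistent

Expected counts for N = 1913 under a 9:3:4 ratio (total parts = 16):
  purple: 1913 × 9/16 = 1076.0625
  red: 1913 × 3/16 = 358.6875
  white: 1913 × 4/16 = 478.25
χ² = Σ (O − E)² / E
  purple: (1097 − 1076.0625)² / 1076.0625 = 0.4074
  red: (345 − 358.6875)² / 358.6875 = 0.5223
  white: (471 − 478.25)² / 478.25 = 0.1099
χ² = 0.4074 + 0.5223 + 0.1099 = 1.0396 ≈ 1.040
Degrees of freedom = 3 − 1 = 2; critical value at α = 0.1 is 4.605.
Since 1.040 < 4.605, we fail to reject the null hypothesis — the data are consistent with the 9:3:4 ratio.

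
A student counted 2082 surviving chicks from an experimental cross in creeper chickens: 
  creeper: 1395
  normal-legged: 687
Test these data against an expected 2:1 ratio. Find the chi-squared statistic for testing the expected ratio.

0.106

The 2:1 ratio has 3 parts, so with N = 2082 the expected counts are:
  creeper: 2082 × 2/3 = 1388
  normal-legged: 2082 × 1/3 = 694
χ² = Σ (O − E)² / E
  creeper: (1395 − 1388)² / 1388 = 0.0353
  normal-legged: (687 − 694)² / 694 = 0.0706
χ² = 0.0353 + 0.0706 = 0.1059 ≈ 0.106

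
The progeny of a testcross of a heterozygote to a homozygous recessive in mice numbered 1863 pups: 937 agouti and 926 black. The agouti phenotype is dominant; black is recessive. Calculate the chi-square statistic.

A testcross of a heterozygote (Aa × aa) gives a 1:1 phenotypic ratio.
Expected counts for N = 1863 under a 1:1 ratio (total parts = 2):
  agouti: 1863 × 1/2 = 931.5
  black: 1863 × 1/2 = 931.5
χ² = Σ (O − E)² / E
  agouti: (937 − 931.5)² / 931.5 = 0.0325
  black: (926 − 931.5)² / 931.5 = 0.0325
χ² = 0.0325 + 0.0325 = 0.065

0.065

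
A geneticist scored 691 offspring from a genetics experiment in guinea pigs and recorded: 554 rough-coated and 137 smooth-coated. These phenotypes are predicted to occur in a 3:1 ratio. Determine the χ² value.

The 3:1 ratio has 4 parts, so with N = 691 the expected counts are:
  rough-coated: 691 × 3/4 = 518.25
  smooth-coated: 691 × 1/4 = 172.75
χ² = Σ (O − E)² / E
  rough-coated: (554 − 518.25)² / 518.25 = 2.4661
  smooth-coated: (137 − 172.75)² / 172.75 = 7.3983
χ² = 2.4661 + 7.3983 = 9.8644 ≈ 9.864

9.864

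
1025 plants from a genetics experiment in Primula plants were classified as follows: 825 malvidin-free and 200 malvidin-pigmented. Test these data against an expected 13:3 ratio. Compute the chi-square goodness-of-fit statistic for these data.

Expected counts for N = 1025 under a 13:3 ratio (total parts = 16):
  malvidin-free: 1025 × 13/16 = 832.8125
  malvidin-pigmented: 1025 × 3/16 = 192.1875
χ² = Σ (O − E)² / E
  malvidin-free: (825 − 832.8125)² / 832.8125 = 0.0733
  malvidin-pigmented: (200 − 192.1875)² / 192.1875 = 0.3176
χ² = 0.0733 + 0.3176 = 0.3909 ≈ 0.391

0.391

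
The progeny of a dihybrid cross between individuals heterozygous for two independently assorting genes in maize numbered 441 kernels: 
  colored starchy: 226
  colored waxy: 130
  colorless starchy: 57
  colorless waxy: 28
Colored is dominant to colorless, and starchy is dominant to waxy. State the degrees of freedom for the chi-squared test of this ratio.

3

A dihybrid F₂ with independent assortment and complete dominance at both loci gives a 9:3:3:1 phenotypic ratio.
A goodness-of-fit test with 4 phenotype classes has df = 4 − 1 = 3.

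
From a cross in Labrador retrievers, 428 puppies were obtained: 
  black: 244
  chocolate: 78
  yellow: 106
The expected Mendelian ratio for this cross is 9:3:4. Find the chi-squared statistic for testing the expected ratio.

Expected counts for N = 428 under a 9:3:4 ratio (total parts = 16):
  black: 428 × 9/16 = 240.75
  chocolate: 428 × 3/16 = 80.25
  yellow: 428 × 4/16 = 107
χ² = Σ (O − E)² / E
  black: (244 − 240.75)² / 240.75 = 0.0439
  chocolate: (78 − 80.25)² / 80.25 = 0.0631
  yellow: (106 − 107)² / 107 = 0.0093
χ² = 0.0439 + 0.0631 + 0.0093 = 0.1163 ≈ 0.116

0.116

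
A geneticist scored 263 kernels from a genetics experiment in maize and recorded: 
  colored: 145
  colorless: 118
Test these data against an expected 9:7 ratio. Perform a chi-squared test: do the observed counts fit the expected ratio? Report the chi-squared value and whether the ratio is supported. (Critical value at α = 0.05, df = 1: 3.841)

0.133; consistent

Total ratio parts = 16. Expected numbers out of 263:
  colored: 263 × 9/16 = 147.9375
  colorless: 263 × 7/16 = 115.0625
χ² = Σ (O − E)² / E
  colored: (145 − 147.9375)² / 147.9375 = 0.0583
  colorless: (118 − 115.0625)² / 115.0625 = 0.0750
χ² = 0.0583 + 0.0750 = 0.1333 ≈ 0.133
Degrees of freedom = 2 − 1 = 1; critical value at α = 0.05 is 3.841.
Since 0.133 < 3.841, we fail to reject the null hypothesis — the data are consistent with the 9:7 ratio.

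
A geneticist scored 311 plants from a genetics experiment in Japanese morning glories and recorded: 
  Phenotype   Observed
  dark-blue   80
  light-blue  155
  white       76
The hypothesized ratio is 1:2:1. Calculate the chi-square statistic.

Total ratio parts = 4. Expected numbers out of 311:
  dark-blue: 311 × 1/4 = 77.75
  light-blue: 311 × 2/4 = 155.5
  white: 311 × 1/4 = 77.75
χ² = Σ (O − E)² / E
  dark-blue: (80 − 77.75)² / 77.75 = 0.0651
  light-blue: (155 − 155.5)² / 155.5 = 0.0016
  white: (76 − 77.75)² / 77.75 = 0.0394
χ² = 0.0651 + 0.0016 + 0.0394 = 0.1061 ≈ 0.106

0.106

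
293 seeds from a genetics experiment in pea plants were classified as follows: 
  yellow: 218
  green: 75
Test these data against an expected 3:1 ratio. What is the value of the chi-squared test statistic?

The 3:1 ratio has 4 parts, so with N = 293 the expected counts are:
  yellow: 293 × 3/4 = 219.75
  green: 293 × 1/4 = 73.25
χ² = Σ (O − E)² / E
  yellow: (218 − 219.75)² / 219.75 = 0.0139
  green: (75 − 73.25)² / 73.25 = 0.0418
χ² = 0.0139 + 0.0418 = 0.0557 ≈ 0.056

0.056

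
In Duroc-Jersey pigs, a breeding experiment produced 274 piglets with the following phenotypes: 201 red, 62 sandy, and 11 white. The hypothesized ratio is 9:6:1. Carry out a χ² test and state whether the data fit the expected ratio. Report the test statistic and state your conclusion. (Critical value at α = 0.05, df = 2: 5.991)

Total ratio parts = 16. Expected numbers out of 274:
  red: 274 × 9/16 = 154.125
  sandy: 274 × 6/16 = 102.75
  white: 274 × 1/16 = 17.125
χ² = Σ (O − E)² / E
  red: (201 − 154.125)² / 154.125 = 14.2564
  sandy: (62 − 102.75)² / 102.75 = 16.1612
  white: (11 − 17.125)² / 17.125 = 2.1907
χ² = 14.2564 + 16.1612 + 2.1907 = 32.6083 ≈ 32.608
Degrees of freedom = 3 − 1 = 2; critical value at α = 0.05 is 5.991.
Since 32.608 > 5.991, we reject the null hypothesis — the data do not fit the 9:6:1 ratio.

32.608; not consistent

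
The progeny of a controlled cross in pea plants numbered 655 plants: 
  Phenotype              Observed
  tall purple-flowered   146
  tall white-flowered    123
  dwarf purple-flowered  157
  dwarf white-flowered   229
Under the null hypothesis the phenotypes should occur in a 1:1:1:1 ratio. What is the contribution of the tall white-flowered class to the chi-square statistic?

Total ratio parts = 4. Expected numbers out of 655:
  tall purple-flowered: 655 × 1/4 = 163.75
  tall white-flowered: 655 × 1/4 = 163.75
  dwarf purple-flowered: 655 × 1/4 = 163.75
  dwarf white-flowered: 655 × 1/4 = 163.75
Contribution of tall white-flowered: (123 − 163.75)² / 163.75 = 10.1408

10.141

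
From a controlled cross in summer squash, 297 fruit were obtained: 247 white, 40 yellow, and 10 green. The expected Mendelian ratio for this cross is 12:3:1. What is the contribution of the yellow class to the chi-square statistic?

4.419

Expected counts for N = 297 under a 12:3:1 ratio (total parts = 16):
  white: 297 × 12/16 = 222.75
  yellow: 297 × 3/16 = 55.6875
  green: 297 × 1/16 = 18.5625
Contribution of yellow: (40 − 55.6875)² / 55.6875 = 4.4193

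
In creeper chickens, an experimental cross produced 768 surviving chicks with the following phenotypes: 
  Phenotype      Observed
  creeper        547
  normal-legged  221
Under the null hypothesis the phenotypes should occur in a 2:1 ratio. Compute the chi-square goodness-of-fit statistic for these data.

7.178

Total ratio parts = 3. Expected numbers out of 768:
  creeper: 768 × 2/3 = 512
  normal-legged: 768 × 1/3 = 256
χ² = Σ (O − E)² / E
  creeper: (547 − 512)² / 512 = 2.3926
  normal-legged: (221 − 256)² / 256 = 4.7852
χ² = 2.3926 + 4.7852 = 7.1778 ≈ 7.178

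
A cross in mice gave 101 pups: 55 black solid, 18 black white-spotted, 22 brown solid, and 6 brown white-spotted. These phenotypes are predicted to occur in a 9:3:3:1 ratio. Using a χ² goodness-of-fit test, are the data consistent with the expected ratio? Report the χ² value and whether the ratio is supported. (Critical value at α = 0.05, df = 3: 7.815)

0.615; consistent

Expected counts for N = 101 under a 9:3:3:1 ratio (total parts = 16):
  black solid: 101 × 9/16 = 56.8125
  black white-spotted: 101 × 3/16 = 18.9375
  brown solid: 101 × 3/16 = 18.9375
  brown white-spotted: 101 × 1/16 = 6.3125
χ² = Σ (O − E)² / E
  black solid: (55 − 56.8125)² / 56.8125 = 0.0578
  black white-spotted: (18 − 18.9375)² / 18.9375 = 0.0464
  brown solid: (22 − 18.9375)² / 18.9375 = 0.4953
  brown white-spotted: (6 − 6.3125)² / 6.3125 = 0.0155
χ² = 0.0578 + 0.0464 + 0.4953 + 0.0155 = 0.615
Degrees of freedom = 4 − 1 = 3; critical value at α = 0.05 is 7.815.
Since 0.615 < 7.815, we fail to reject the null hypothesis — the data are consistent with the 9:3:3:1 ratio.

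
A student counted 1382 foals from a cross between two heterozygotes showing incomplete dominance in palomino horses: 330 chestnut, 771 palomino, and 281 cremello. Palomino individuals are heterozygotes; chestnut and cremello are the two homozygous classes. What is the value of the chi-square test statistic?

With incomplete dominance, a heterozygote × heterozygote cross gives a 1:2:1 phenotypic ratio.
Under the 1:2:1 hypothesis (Σ ratio = 4, N = 1382):
  chestnut: 1382 × 1/4 = 345.5
  palomino: 1382 × 2/4 = 691
  cremello: 1382 × 1/4 = 345.5
χ² = Σ (O − E)² / E
  chestnut: (330 − 345.5)² / 345.5 = 0.6954
  palomino: (771 − 691)² / 691 = 9.2619
  cremello: (281 − 345.5)² / 345.5 = 12.0412
χ² = 0.6954 + 9.2619 + 12.0412 = 21.9985 ≈ 21.999

21.999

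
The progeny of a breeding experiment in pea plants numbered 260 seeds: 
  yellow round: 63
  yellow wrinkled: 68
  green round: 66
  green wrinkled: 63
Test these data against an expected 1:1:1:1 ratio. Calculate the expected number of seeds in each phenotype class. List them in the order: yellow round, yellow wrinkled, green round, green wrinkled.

Total ratio parts = 4. Expected numbers out of 260:
  yellow round: 260 × 1/4 = 65
  yellow wrinkled: 260 × 1/4 = 65
  green round: 260 × 1/4 = 65
  green wrinkled: 260 × 1/4 = 65

65, 65, 65, 65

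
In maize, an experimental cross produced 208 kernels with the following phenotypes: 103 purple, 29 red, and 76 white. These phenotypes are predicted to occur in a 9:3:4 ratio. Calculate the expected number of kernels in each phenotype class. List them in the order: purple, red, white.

Total ratio parts = 16. Expected numbers out of 208:
  purple: 208 × 9/16 = 117
  red: 208 × 3/16 = 39
  white: 208 × 4/16 = 52

117, 39, 52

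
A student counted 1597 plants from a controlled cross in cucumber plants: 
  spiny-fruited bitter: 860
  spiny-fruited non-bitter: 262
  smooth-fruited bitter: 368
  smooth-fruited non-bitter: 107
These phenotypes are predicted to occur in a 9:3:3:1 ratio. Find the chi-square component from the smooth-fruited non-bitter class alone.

The 9:3:3:1 ratio has 16 parts, so with N = 1597 the expected counts are:
  spiny-fruited bitter: 1597 × 9/16 = 898.3125
  spiny-fruited non-bitter: 1597 × 3/16 = 299.4375
  smooth-fruited bitter: 1597 × 3/16 = 299.4375
  smooth-fruited non-bitter: 1597 × 1/16 = 99.8125
Contribution of smooth-fruited non-bitter: (107 − 99.8125)² / 99.8125 = 0.5176

0.518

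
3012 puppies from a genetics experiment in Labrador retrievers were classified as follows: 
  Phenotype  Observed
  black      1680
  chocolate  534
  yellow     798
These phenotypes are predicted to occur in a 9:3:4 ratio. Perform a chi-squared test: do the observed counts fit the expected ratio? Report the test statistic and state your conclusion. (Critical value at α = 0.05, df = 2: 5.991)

4.483; consistent

Total ratio parts = 16. Expected numbers out of 3012:
  black: 3012 × 9/16 = 1694.25
  chocolate: 3012 × 3/16 = 564.75
  yellow: 3012 × 4/16 = 753
χ² = Σ (O − E)² / E
  black: (1680 − 1694.25)² / 1694.25 = 0.1199
  chocolate: (534 − 564.75)² / 564.75 = 1.6743
  yellow: (798 − 753)² / 753 = 2.6892
χ² = 0.1199 + 1.6743 + 2.6892 = 4.4834 ≈ 4.483
Degrees of freedom = 3 − 1 = 2; critical value at α = 0.05 is 5.991.
Since 4.483 < 5.991, we fail to reject the null hypothesis — the data are consistent with the 9:3:4 ratio.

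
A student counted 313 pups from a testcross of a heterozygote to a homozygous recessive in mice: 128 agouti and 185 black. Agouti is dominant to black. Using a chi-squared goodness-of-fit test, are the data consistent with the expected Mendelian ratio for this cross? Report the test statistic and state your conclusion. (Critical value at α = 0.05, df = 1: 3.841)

A testcross of a heterozygote (Aa × aa) gives a 1:1 phenotypic ratio.
Expected counts for N = 313 under a 1:1 ratio (total parts = 2):
  agouti: 313 × 1/2 = 156.5
  black: 313 × 1/2 = 156.5
χ² = Σ (O − E)² / E
  agouti: (128 − 156.5)² / 156.5 = 5.1901
  black: (185 − 156.5)² / 156.5 = 5.1901
χ² = 5.1901 + 5.1901 = 10.3802 ≈ 10.380
Degrees of freedom = 2 − 1 = 1; critical value at α = 0.05 is 3.841.
Since 10.380 > 3.841, we reject the null hypothesis — the data do not fit the 1:1 ratio.

10.380; not consistent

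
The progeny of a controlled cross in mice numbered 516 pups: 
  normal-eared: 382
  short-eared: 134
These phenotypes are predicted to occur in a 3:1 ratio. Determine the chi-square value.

0.258

The 3:1 ratio has 4 parts, so with N = 516 the expected counts are:
  normal-eared: 516 × 3/4 = 387
  short-eared: 516 × 1/4 = 129
χ² = Σ (O − E)² / E
  normal-eared: (382 − 387)² / 387 = 0.0646
  short-eared: (134 − 129)² / 129 = 0.1938
χ² = 0.0646 + 0.1938 = 0.2584 ≈ 0.258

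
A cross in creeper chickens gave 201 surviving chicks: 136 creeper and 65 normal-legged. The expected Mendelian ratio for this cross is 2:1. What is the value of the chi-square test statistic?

The 2:1 ratio has 3 parts, so with N = 201 the expected counts are:
  creeper: 201 × 2/3 = 134
  normal-legged: 201 × 1/3 = 67
χ² = Σ (O − E)² / E
  creeper: (136 − 134)² / 134 = 0.0299
  normal-legged: (65 − 67)² / 67 = 0.0597
χ² = 0.0299 + 0.0597 = 0.0896 ≈ 0.090

0.090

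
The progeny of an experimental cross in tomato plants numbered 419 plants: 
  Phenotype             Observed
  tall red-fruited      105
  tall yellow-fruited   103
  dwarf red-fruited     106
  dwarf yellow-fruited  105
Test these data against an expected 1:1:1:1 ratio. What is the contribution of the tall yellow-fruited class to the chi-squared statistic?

0.029

Expected counts for N = 419 under a 1:1:1:1 ratio (total parts = 4):
  tall red-fruited: 419 × 1/4 = 104.75
  tall yellow-fruited: 419 × 1/4 = 104.75
  dwarf red-fruited: 419 × 1/4 = 104.75
  dwarf yellow-fruited: 419 × 1/4 = 104.75
Contribution of tall yellow-fruited: (103 − 104.75)² / 104.75 = 0.0292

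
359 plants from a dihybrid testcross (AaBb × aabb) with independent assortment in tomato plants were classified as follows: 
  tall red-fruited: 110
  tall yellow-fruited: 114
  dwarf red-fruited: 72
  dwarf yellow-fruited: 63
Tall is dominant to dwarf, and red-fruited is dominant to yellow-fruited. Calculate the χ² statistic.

22.604

A dihybrid testcross with independent assortment gives a 1:1:1:1 ratio.
Expected counts for N = 359 under a 1:1:1:1 ratio (total parts = 4):
  tall red-fruited: 359 × 1/4 = 89.75
  tall yellow-fruited: 359 × 1/4 = 89.75
  dwarf red-fruited: 359 × 1/4 = 89.75
  dwarf yellow-fruited: 359 × 1/4 = 89.75
χ² = Σ (O − E)² / E
  tall red-fruited: (110 − 89.75)² / 89.75 = 4.5689
  tall yellow-fruited: (114 − 89.75)² / 89.75 = 6.5522
  dwarf red-fruited: (72 − 89.75)² / 89.75 = 3.5104
  dwarf yellow-fruited: (63 − 89.75)² / 89.75 = 7.9728
χ² = 4.5689 + 6.5522 + 3.5104 + 7.9728 = 22.6043 ≈ 22.604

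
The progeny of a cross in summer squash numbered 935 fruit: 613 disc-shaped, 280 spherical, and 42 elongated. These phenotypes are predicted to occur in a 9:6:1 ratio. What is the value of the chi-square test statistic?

33.261

Expected counts for N = 935 under a 9:6:1 ratio (total parts = 16):
  disc-shaped: 935 × 9/16 = 525.9375
  spherical: 935 × 6/16 = 350.625
  elongated: 935 × 1/16 = 58.4375
χ² = Σ (O − E)² / E
  disc-shaped: (613 − 525.9375)² / 525.9375 = 14.4121
  spherical: (280 − 350.625)² / 350.625 = 14.2257
  elongated: (42 − 58.4375)² / 58.4375 = 4.6236
χ² = 14.4121 + 14.2257 + 4.6236 = 33.2614 ≈ 33.261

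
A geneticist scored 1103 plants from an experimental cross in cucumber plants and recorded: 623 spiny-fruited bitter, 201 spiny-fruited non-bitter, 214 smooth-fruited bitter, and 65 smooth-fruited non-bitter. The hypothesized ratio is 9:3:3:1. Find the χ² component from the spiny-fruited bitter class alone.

Under the 9:3:3:1 hypothesis (Σ ratio = 16, N = 1103):
  spiny-fruited bitter: 1103 × 9/16 = 620.4375
  spiny-fruited non-bitter: 1103 × 3/16 = 206.8125
  smooth-fruited bitter: 1103 × 3/16 = 206.8125
  smooth-fruited non-bitter: 1103 × 1/16 = 68.9375
Contribution of spiny-fruited bitter: (623 − 620.4375)² / 620.4375 = 0.0106

0.011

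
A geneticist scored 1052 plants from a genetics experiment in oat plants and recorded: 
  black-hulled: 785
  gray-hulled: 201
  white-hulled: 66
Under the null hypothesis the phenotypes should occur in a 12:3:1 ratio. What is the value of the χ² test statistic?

0.093

The 12:3:1 ratio has 16 parts, so with N = 1052 the expected counts are:
  black-hulled: 1052 × 12/16 = 789
  gray-hulled: 1052 × 3/16 = 197.25
  white-hulled: 1052 × 1/16 = 65.75
χ² = Σ (O − E)² / E
  black-hulled: (785 − 789)² / 789 = 0.0203
  gray-hulled: (201 − 197.25)² / 197.25 = 0.0713
  white-hulled: (66 − 65.75)² / 65.75 = 0.0010
χ² = 0.0203 + 0.0713 + 0.0010 = 0.0926 ≈ 0.093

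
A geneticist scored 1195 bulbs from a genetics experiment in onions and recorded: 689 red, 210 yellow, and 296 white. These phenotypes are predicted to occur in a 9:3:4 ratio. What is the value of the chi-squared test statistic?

Total ratio parts = 16. Expected numbers out of 1195:
  red: 1195 × 9/16 = 672.1875
  yellow: 1195 × 3/16 = 224.0625
  white: 1195 × 4/16 = 298.75
χ² = Σ (O − E)² / E
  red: (689 − 672.1875)² / 672.1875 = 0.4205
  yellow: (210 − 224.0625)² / 224.0625 = 0.8826
  white: (296 − 298.75)² / 298.75 = 0.0253
χ² = 0.4205 + 0.8826 + 0.0253 = 1.3284 ≈ 1.328

1.328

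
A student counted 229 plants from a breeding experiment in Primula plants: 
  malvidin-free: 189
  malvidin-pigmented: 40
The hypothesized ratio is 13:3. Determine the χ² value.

0.247

The 13:3 ratio has 16 parts, so with N = 229 the expected counts are:
  malvidin-free: 229 × 13/16 = 186.0625
  malvidin-pigmented: 229 × 3/16 = 42.9375
χ² = Σ (O − E)² / E
  malvidin-free: (189 − 186.0625)² / 186.0625 = 0.0464
  malvidin-pigmented: (40 − 42.9375)² / 42.9375 = 0.2010
χ² = 0.0464 + 0.2010 = 0.2474 ≈ 0.247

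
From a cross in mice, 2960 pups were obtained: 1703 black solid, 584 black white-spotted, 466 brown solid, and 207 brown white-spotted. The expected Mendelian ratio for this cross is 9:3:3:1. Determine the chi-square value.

19.271

The 9:3:3:1 ratio has 16 parts, so with N = 2960 the expected counts are:
  black solid: 2960 × 9/16 = 1665
  black white-spotted: 2960 × 3/16 = 555
  brown solid: 2960 × 3/16 = 555
  brown white-spotted: 2960 × 1/16 = 185
χ² = Σ (O − E)² / E
  black solid: (1703 − 1665)² / 1665 = 0.8673
  black white-spotted: (584 − 555)² / 555 = 1.5153
  brown solid: (466 − 555)² / 555 = 14.2721
  brown white-spotted: (207 − 185)² / 185 = 2.6162
χ² = 0.8673 + 1.5153 + 14.2721 + 2.6162 = 19.2709 ≈ 19.271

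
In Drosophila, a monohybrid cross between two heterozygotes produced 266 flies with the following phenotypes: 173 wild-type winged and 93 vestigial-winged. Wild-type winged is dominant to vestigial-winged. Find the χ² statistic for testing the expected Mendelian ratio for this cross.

14.080

For a monohybrid cross between heterozygotes with complete dominance, the expected phenotypic ratio is 3:1.
The 3:1 ratio has 4 parts, so with N = 266 the expected counts are:
  wild-type winged: 266 × 3/4 = 199.5
  vestigial-winged: 266 × 1/4 = 66.5
χ² = Σ (O − E)² / E
  wild-type winged: (173 − 199.5)² / 199.5 = 3.5201
  vestigial-winged: (93 − 66.5)² / 66.5 = 10.5602
χ² = 3.5201 + 10.5602 = 14.0803 ≈ 14.080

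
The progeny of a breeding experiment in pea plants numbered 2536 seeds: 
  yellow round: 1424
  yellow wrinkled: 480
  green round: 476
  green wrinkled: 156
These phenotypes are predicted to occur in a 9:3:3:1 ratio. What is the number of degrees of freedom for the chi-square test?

A goodness-of-fit test with 4 phenotype classes has df = 4 − 1 = 3.

3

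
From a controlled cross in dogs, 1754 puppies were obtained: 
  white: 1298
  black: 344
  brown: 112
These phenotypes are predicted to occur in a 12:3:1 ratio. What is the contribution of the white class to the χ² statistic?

0.233

The 12:3:1 ratio has 16 parts, so with N = 1754 the expected counts are:
  white: 1754 × 12/16 = 1315.5
  black: 1754 × 3/16 = 328.875
  brown: 1754 × 1/16 = 109.625
Contribution of white: (1298 − 1315.5)² / 1315.5 = 0.2328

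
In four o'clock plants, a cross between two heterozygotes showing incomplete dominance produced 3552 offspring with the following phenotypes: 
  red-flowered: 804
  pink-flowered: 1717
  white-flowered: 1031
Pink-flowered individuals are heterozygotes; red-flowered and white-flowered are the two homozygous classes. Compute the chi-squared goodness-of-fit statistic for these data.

32.934

With incomplete dominance, a heterozygote × heterozygote cross gives a 1:2:1 phenotypic ratio.
Under the 1:2:1 hypothesis (Σ ratio = 4, N = 3552):
  red-flowered: 3552 × 1/4 = 888
  pink-flowered: 3552 × 2/4 = 1776
  white-flowered: 3552 × 1/4 = 888
χ² = Σ (O − E)² / E
  red-flowered: (804 − 888)² / 888 = 7.9459
  pink-flowered: (1717 − 1776)² / 1776 = 1.9600
  white-flowered: (1031 − 888)² / 888 = 23.0282
χ² = 7.9459 + 1.9600 + 23.0282 = 32.9341 ≈ 32.934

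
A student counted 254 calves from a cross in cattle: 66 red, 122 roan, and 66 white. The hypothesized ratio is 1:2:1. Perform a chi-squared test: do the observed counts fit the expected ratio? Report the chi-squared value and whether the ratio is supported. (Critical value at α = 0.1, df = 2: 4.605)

The 1:2:1 ratio has 4 parts, so with N = 254 the expected counts are:
  red: 254 × 1/4 = 63.5
  roan: 254 × 2/4 = 127
  white: 254 × 1/4 = 63.5
χ² = Σ (O − E)² / E
  red: (66 − 63.5)² / 63.5 = 0.0984
  roan: (122 − 127)² / 127 = 0.1969
  white: (66 − 63.5)² / 63.5 = 0.0984
χ² = 0.0984 + 0.1969 + 0.0984 = 0.3937 ≈ 0.394
Degrees of freedom = 3 − 1 = 2; critical value at α = 0.1 is 4.605.
Since 0.394 < 4.605, we fail to reject the null hypothesis — the data are consistent with the 1:2:1 ratio.

0.394; consistent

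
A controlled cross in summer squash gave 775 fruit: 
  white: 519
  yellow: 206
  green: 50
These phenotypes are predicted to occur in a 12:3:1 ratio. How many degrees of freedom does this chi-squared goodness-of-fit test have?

A goodness-of-fit test with 3 phenotype classes has df = 3 − 1 = 2.

2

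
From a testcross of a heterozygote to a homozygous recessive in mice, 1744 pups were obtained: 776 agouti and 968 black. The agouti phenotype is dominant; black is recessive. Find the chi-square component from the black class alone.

10.569

A testcross of a heterozygote (Aa × aa) gives a 1:1 phenotypic ratio.
Expected counts for N = 1744 under a 1:1 ratio (total parts = 2):
  agouti: 1744 × 1/2 = 872
  black: 1744 × 1/2 = 872
Contribution of black: (968 − 872)² / 872 = 10.5688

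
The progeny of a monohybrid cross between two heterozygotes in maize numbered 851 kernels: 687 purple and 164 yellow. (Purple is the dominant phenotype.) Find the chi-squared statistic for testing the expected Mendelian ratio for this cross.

For a monohybrid cross between heterozygotes with complete dominance, the expected phenotypic ratio is 3:1.
Under the 3:1 hypothesis (Σ ratio = 4, N = 851):
  purple: 851 × 3/4 = 638.25
  yellow: 851 × 1/4 = 212.75
χ² = Σ (O − E)² / E
  purple: (687 − 638.25)² / 638.25 = 3.7236
  yellow: (164 − 212.75)² / 212.75 = 11.1707
χ² = 3.7236 + 11.1707 = 14.8943 ≈ 14.894

14.894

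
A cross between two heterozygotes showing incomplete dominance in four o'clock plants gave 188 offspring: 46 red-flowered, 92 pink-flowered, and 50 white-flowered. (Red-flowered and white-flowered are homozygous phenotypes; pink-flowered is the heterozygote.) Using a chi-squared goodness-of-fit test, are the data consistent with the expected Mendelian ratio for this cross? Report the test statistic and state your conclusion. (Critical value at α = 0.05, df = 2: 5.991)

With incomplete dominance, a heterozygote × heterozygote cross gives a 1:2:1 phenotypic ratio.
Expected counts for N = 188 under a 1:2:1 ratio (total parts = 4):
  red-flowered: 188 × 1/4 = 47
  pink-flowered: 188 × 2/4 = 94
  white-flowered: 188 × 1/4 = 47
χ² = Σ (O − E)² / E
  red-flowered: (46 − 47)² / 47 = 0.0213
  pink-flowered: (92 − 94)² / 94 = 0.0426
  white-flowered: (50 − 47)² / 47 = 0.1915
χ² = 0.0213 + 0.0426 + 0.1915 = 0.2554 ≈ 0.255
Degrees of freedom = 3 − 1 = 2; critical value at α = 0.05 is 5.991.
Since 0.255 < 5.991, we fail to reject the null hypothesis — the data are consistent with the 1:2:1 ratio.

0.255; consistent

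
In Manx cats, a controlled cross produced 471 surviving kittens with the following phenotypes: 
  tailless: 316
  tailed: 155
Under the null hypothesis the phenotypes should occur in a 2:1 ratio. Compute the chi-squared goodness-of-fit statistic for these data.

The 2:1 ratio has 3 parts, so with N = 471 the expected counts are:
  tailless: 471 × 2/3 = 314
  tailed: 471 × 1/3 = 157
χ² = Σ (O − E)² / E
  tailless: (316 − 314)² / 314 = 0.0127
  tailed: (155 − 157)² / 157 = 0.0255
χ² = 0.0127 + 0.0255 = 0.0382 ≈ 0.038

0.038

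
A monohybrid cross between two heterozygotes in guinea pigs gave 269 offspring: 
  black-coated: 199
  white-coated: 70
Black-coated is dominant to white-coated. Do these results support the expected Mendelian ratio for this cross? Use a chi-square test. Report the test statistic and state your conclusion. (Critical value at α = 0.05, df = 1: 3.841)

0.150; consistent

For a monohybrid cross between heterozygotes with complete dominance, the expected phenotypic ratio is 3:1.
The 3:1 ratio has 4 parts, so with N = 269 the expected counts are:
  black-coated: 269 × 3/4 = 201.75
  white-coated: 269 × 1/4 = 67.25
χ² = Σ (O − E)² / E
  black-coated: (199 − 201.75)² / 201.75 = 0.0375
  white-coated: (70 − 67.25)² / 67.25 = 0.1125
χ² = 0.0375 + 0.1125 = 0.150
Degrees of freedom = 2 − 1 = 1; critical value at α = 0.05 is 3.841.
Since 0.150 < 3.841, we fail to reject the null hypothesis — the data are consistent with the 3:1 ratio.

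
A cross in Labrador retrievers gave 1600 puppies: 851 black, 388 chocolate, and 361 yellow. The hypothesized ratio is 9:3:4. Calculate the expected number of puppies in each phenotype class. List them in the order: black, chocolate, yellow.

The 9:3:4 ratio has 16 parts, so with N = 1600 the expected counts are:
  black: 1600 × 9/16 = 900
  chocolate: 1600 × 3/16 = 300
  yellow: 1600 × 4/16 = 400

900, 300, 400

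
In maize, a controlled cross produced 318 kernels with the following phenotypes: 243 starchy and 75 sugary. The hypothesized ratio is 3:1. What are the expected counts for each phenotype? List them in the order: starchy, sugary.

238.5, 79.5

Under the 3:1 hypothesis (Σ ratio = 4, N = 318):
  starchy: 318 × 3/4 = 238.5
  sugary: 318 × 1/4 = 79.5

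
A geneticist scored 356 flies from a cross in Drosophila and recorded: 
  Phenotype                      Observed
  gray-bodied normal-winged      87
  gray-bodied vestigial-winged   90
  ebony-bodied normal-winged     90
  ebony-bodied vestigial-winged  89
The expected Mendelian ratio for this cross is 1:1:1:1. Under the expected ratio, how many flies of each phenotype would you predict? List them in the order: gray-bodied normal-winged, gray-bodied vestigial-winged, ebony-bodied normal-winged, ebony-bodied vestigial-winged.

Total ratio parts = 4. Expected numbers out of 356:
  gray-bodied normal-winged: 356 × 1/4 = 89
  gray-bodied vestigial-winged: 356 × 1/4 = 89
  ebony-bodied normal-winged: 356 × 1/4 = 89
  ebony-bodied vestigial-winged: 356 × 1/4 = 89

89, 89, 89, 89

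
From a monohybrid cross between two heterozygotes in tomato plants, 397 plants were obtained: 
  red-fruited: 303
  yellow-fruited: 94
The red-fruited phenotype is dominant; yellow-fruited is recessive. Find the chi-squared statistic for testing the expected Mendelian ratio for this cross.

For a monohybrid cross between heterozygotes with complete dominance, the expected phenotypic ratio is 3:1.
The 3:1 ratio has 4 parts, so with N = 397 the expected counts are:
  red-fruited: 397 × 3/4 = 297.75
  yellow-fruited: 397 × 1/4 = 99.25
χ² = Σ (O − E)² / E
  red-fruited: (303 − 297.75)² / 297.75 = 0.0926
  yellow-fruited: (94 − 99.25)² / 99.25 = 0.2777
χ² = 0.0926 + 0.2777 = 0.3703 ≈ 0.370

0.370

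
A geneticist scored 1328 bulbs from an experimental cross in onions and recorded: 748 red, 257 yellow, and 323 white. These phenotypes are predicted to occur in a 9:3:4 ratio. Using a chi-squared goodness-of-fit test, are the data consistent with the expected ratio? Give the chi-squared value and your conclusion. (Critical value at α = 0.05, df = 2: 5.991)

Total ratio parts = 16. Expected numbers out of 1328:
  red: 1328 × 9/16 = 747
  yellow: 1328 × 3/16 = 249
  white: 1328 × 4/16 = 332
χ² = Σ (O − E)² / E
  red: (748 − 747)² / 747 = 0.0013
  yellow: (257 − 249)² / 249 = 0.2570
  white: (323 − 332)² / 332 = 0.2440
χ² = 0.0013 + 0.2570 + 0.2440 = 0.5023 ≈ 0.502
Degrees of freedom = 3 − 1 = 2; critical value at α = 0.05 is 5.991.
Since 0.502 < 5.991, we fail to reject the null hypothesis — the data are consistent with the 9:3:4 ratio.

0.502; consistent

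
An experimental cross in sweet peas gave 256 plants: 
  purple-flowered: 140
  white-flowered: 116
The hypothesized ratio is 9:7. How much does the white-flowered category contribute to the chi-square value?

0.143

Expected counts for N = 256 under a 9:7 ratio (total parts = 16):
  purple-flowered: 256 × 9/16 = 144
  white-flowered: 256 × 7/16 = 112
Contribution of white-flowered: (116 − 112)² / 112 = 0.1429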